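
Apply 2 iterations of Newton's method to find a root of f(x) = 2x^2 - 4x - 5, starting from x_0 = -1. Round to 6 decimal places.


Newton's method: x_(n+1) = x_n - f(x_n)/f'(x_n)
f(x) = 2x^2 - 4x - 5
f'(x) = 4x - 4

Iteration 1:
  f(-1.000000) = 1.000000
  f'(-1.000000) = -8.000000
  x_1 = -1.000000 - (1.000000)/(-8.000000) = -0.875000

Iteration 2:
  f(-0.875000) = 0.031250
  f'(-0.875000) = -7.500000
  x_2 = -0.875000 - (0.031250)/(-7.500000) = -0.870833

x_2 = -0.870833


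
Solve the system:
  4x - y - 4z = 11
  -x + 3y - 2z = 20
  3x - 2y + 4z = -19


Using Cramer's rule. Expand each determinant along the first row.
D  = 4*[3*4 - (-2)*(-2)] - (-1)*[(-1)*4 - (-2)*3] + (-4)*[(-1)*(-2) - 3*3]
  = 4*(8) - (-1)*(2) + (-4)*(-7) = 62
Dx = 11*[3*4 - (-2)*(-2)] - (-1)*[20*4 - (-2)*(-19)] + (-4)*[20*(-2) - 3*(-19)]
  = 11*(8) - (-1)*(42) + (-4)*(17) = 62
Dy = 4*[20*4 - (-2)*(-19)] - 11*[(-1)*4 - (-2)*3] + (-4)*[(-1)*(-19) - 20*3]
  = 4*(42) - 11*(2) + (-4)*(-41) = 310
Dz = 4*[3*(-19) - 20*(-2)] - (-1)*[(-1)*(-19) - 20*3] + 11*[(-1)*(-2) - 3*3]
  = 4*(-17) - (-1)*(-41) + 11*(-7) = -186
x = Dx/D = 62/62 = 1, y = Dy/D = 310/62 = 5, z = Dz/D = -186/62 = -3
Check eq1: (4)(1) + (-1)(5) + (-4)(-3) = 11 = 11 ✓
Check eq2: (-1)(1) + (3)(5) + (-2)(-3) = 20 = 20 ✓
Check eq3: (3)(1) + (-2)(5) + (4)(-3) = -19 = -19 ✓

x = 1, y = 5, z = -3


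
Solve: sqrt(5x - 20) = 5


Square both sides: 5x - 20 = 5^2 = 25
5x = 25 + 20 = 45
x = 9
Check: sqrt(5*9 - 20) = sqrt(25) = 5 ✓

x = 9


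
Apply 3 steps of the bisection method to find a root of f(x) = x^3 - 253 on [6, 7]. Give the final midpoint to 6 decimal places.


f(x) = x^3 - 253
f(6) = -37 < 0
f(7) = 90 > 0

Step 1: midpoint = (6.000000 + 7.000000)/2 = 6.500000
  f(6.500000) = 21.625000
  f(mid) > 0, so root is in [6.000000, 6.500000]

Step 2: midpoint = (6.000000 + 6.500000)/2 = 6.250000
  f(6.250000) = -8.859375
  f(mid) < 0, so root is in [6.250000, 6.500000]

Step 3: midpoint = (6.250000 + 6.500000)/2 = 6.375000
  f(6.375000) = 6.083984
  f(mid) > 0, so root is in [6.250000, 6.375000]

midpoint = 6.375000


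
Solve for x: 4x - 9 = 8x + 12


Starting with: 4x - 9 = 8x + 12
Move all x terms to left: (4 - 8)x = 12 + 9
Simplify: -4x = 21
Divide both sides by -4: x = -21/4

x = -21/4


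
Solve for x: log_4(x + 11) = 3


Convert to exponential form: x + 11 = 4^3 = 64
x = 64 - 11 = 53
Check: log_4(53 + 11) = log_4(64) = log_4(64) = 3 ✓

x = 53


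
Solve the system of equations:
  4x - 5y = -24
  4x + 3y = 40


Using Cramer's rule:
Determinant D = (4)(3) - (4)(-5) = 12 + 20 = 32
Dx = (-24)(3) - (40)(-5) = -72 + 200 = 128
Dy = (4)(40) - (4)(-24) = 160 + 96 = 256
x = Dx/D = 128/32 = 4
y = Dy/D = 256/32 = 8

x = 4, y = 8


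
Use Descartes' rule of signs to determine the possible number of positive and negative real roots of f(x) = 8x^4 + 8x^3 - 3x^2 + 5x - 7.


Descartes' rule of signs:

For positive roots, count sign changes in f(x) = 8x^4 + 8x^3 - 3x^2 + 5x - 7:
Signs of coefficients: +, +, -, +, -
Number of sign changes: 3
Possible positive real roots: 3, 1

For negative roots, examine f(-x) = 8x^4 - 8x^3 - 3x^2 - 5x - 7:
Signs of coefficients: +, -, -, -, -
Number of sign changes: 1
Possible negative real roots: 1

Positive roots: 3 or 1; Negative roots: 1


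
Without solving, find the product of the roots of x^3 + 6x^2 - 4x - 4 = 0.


By Vieta's formulas for x^3 + bx^2 + cx + d = 0:
  r1 + r2 + r3 = -b/a = -6
  r1*r2 + r1*r3 + r2*r3 = c/a = -4
  r1*r2*r3 = -d/a = 4


Product = 4


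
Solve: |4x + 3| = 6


An absolute value equation |expr| = 6 gives two cases:
Case 1: 4x + 3 = 6
  4x = 3, so x = 3/4
Case 2: 4x + 3 = -6
  4x = -9, so x = -9/4

x = -9/4, x = 3/4


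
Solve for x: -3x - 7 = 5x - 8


Starting with: -3x - 7 = 5x - 8
Move all x terms to left: (-3 - 5)x = -8 + 7
Simplify: -8x = -1
Divide both sides by -8: x = 1/8

x = 1/8


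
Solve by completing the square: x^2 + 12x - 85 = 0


Start: x^2 + 12x - 85 = 0
Move constant: x^2 + 12x = 85
Half of 12 is 6, squared is 36
Add 36 to both sides: x^2 + 12x + 36 = 121
(x + 6)^2 = 121
x + 6 = ±11
x = -6 + 11 = 5 or x = -6 - 11 = -17

x = -17, x = 5


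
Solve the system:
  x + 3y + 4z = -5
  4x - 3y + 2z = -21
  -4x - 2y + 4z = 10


Using Cramer's rule. Expand each determinant along the first row.
D  = 1*[(-3)*4 - 2*(-2)] - 3*[4*4 - 2*(-4)] + 4*[4*(-2) - (-3)*(-4)]
  = 1*(-8) - 3*(24) + 4*(-20) = -160
Dx = (-5)*[(-3)*4 - 2*(-2)] - 3*[(-21)*4 - 2*10] + 4*[(-21)*(-2) - (-3)*10]
  = (-5)*(-8) - 3*(-104) + 4*(72) = 640
Dy = 1*[(-21)*4 - 2*10] - (-5)*[4*4 - 2*(-4)] + 4*[4*10 - (-21)*(-4)]
  = 1*(-104) - (-5)*(24) + 4*(-44) = -160
Dz = 1*[(-3)*10 - (-21)*(-2)] - 3*[4*10 - (-21)*(-4)] + (-5)*[4*(-2) - (-3)*(-4)]
  = 1*(-72) - 3*(-44) + (-5)*(-20) = 160
x = Dx/D = 640/-160 = -4, y = Dy/D = -160/-160 = 1, z = Dz/D = 160/-160 = -1
Check eq1: (1)(-4) + (3)(1) + (4)(-1) = -5 = -5 ✓
Check eq2: (4)(-4) + (-3)(1) + (2)(-1) = -21 = -21 ✓
Check eq3: (-4)(-4) + (-2)(1) + (4)(-1) = 10 = 10 ✓

x = -4, y = 1, z = -1


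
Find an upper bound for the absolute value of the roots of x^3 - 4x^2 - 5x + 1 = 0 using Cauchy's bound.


Cauchy's bound: all roots r satisfy |r| <= 1 + max(|a_i/a_n|) for i = 0,...,n-1
where a_n is the leading coefficient.

Coefficients: [1, -4, -5, 1]
Leading coefficient a_n = 1
Ratios |a_i/a_n|: 4, 5, 1
Maximum ratio: 5
Cauchy's bound: |r| <= 1 + 5 = 6

Upper bound = 6


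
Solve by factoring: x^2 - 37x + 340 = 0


We need two numbers that multiply to 340 and add to -37.
Those numbers are -17 and -20 (since (-17) * (-20) = 340 and (-17) + (-20) = -37).
So x^2 - 37x + 340 = (x - 17)(x - 20) = 0
Setting each factor to zero: x = 17 or x = 20

x = 17, x = 20


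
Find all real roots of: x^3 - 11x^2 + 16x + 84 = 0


Let p(x) = x^3 - 11x^2 + 16x + 84. By the rational root theorem (leading coefficient 1), any rational root is an integer divisor of 84: try ±1, ±2, ... in turn.
Test x = 1: value = 90 ≠ 0.
Test x = -1: value = 56 ≠ 0.
Test x = 2: value = 80 ≠ 0.
Test x = -2: value = 0 ✓, so (x + 2) is a factor.
Synthetic division by (x + 2): bring down 1; 1(-2) - 11 = -13; (-13)(-2) + 16 = 42; 42(-2) + 84 = 0 → quotient x^2 - 13x + 42, remainder 0.
Solve the quadratic x^2 - 13x + 42 = 0: discriminant = (-13)^2 - 4(1)(42) = 169 - 168 = 1.
sqrt(1) = 1, so x = (13 ± 1)/2: x = 7 or x = 6.

x = -2, x = 6, x = 7


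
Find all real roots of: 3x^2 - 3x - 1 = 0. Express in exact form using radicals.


Using the quadratic formula: x = (-b ± sqrt(b^2 - 4ac)) / (2a)
Here a = 3, b = -3, c = -1
Discriminant = b^2 - 4ac = (-3)^2 - 4(3)(-1) = 9 + 12 = 21
Since discriminant = 21 > 0, there are two real roots.
x = (3 ± sqrt(21)) / 6
Numerically: x ≈ 1.2638 or x ≈ -0.2638

x = (3 + sqrt(21)) / 6 or x = (3 - sqrt(21)) / 6


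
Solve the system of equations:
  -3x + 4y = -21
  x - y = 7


Using Cramer's rule:
Determinant D = (-3)(-1) - (1)(4) = 3 - 4 = -1
Dx = (-21)(-1) - (7)(4) = 21 - 28 = -7
Dy = (-3)(7) - (1)(-21) = -21 + 21 = 0
x = Dx/D = -7/-1 = 7
y = Dy/D = 0/-1 = 0

x = 7, y = 0


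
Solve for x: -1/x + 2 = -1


Subtract 2 from both sides: -1/x = -3
Multiply both sides by x: -1 = -3 * x
Divide by -3: x = 1/3

x = 1/3


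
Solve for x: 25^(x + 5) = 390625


Express both sides with the same base.
390625 = 25^4
Since the bases match, equate exponents: x + 5 = 4
So x = 4 - (5) = -1

x = -1


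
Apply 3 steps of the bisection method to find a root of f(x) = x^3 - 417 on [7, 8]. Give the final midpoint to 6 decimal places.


f(x) = x^3 - 417
f(7) = -74 < 0
f(8) = 95 > 0

Step 1: midpoint = (7.000000 + 8.000000)/2 = 7.500000
  f(7.500000) = 4.875000
  f(mid) > 0, so root is in [7.000000, 7.500000]

Step 2: midpoint = (7.000000 + 7.500000)/2 = 7.250000
  f(7.250000) = -35.921875
  f(mid) < 0, so root is in [7.250000, 7.500000]

Step 3: midpoint = (7.250000 + 7.500000)/2 = 7.375000
  f(7.375000) = -15.869141
  f(mid) < 0, so root is in [7.375000, 7.500000]

midpoint = 7.375000


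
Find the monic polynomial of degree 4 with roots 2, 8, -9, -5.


A monic polynomial with roots 2, 8, -9, -5 is:
p(x) = (x - 2)(x - 8)(x + 9)(x + 5)
After multiplying by (x - 2): x - 2
After multiplying by (x - 8): x^2 - 10x + 16
After multiplying by (x + 9): x^3 - x^2 - 74x + 144
After multiplying by (x + 5): x^4 + 4x^3 - 79x^2 - 226x + 720

x^4 + 4x^3 - 79x^2 - 226x + 720


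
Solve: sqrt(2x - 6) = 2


Square both sides: 2x - 6 = 2^2 = 4
2x = 4 + 6 = 10
x = 5
Check: sqrt(2*5 - 6) = sqrt(4) = 2 ✓

x = 5


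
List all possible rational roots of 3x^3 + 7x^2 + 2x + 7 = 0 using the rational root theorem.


Rational root theorem: possible roots are ±p/q where:
  p divides the constant term (7): p ∈ {1, 7}
  q divides the leading coefficient (3): q ∈ {1, 3}

All possible rational roots: -7, -7/3, -1, -1/3, 1/3, 1, 7/3, 7

-7, -7/3, -1, -1/3, 1/3, 1, 7/3, 7


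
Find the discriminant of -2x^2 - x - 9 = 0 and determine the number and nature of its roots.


For ax^2 + bx + c = 0, discriminant D = b^2 - 4ac
Here a = -2, b = -1, c = -9
D = (-1)^2 - 4(-2)(-9) = 1 - 72 = -71

D = -71 < 0
The equation has no real roots (2 complex conjugate roots).

Discriminant = -71, no real roots (2 complex conjugate roots)


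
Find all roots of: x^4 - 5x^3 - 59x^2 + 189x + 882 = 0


Let p(x) = x^4 - 5x^3 - 59x^2 + 189x + 882. By the rational root theorem (leading coefficient 1), any rational root is an integer divisor of 882: try ±1, ±2, ... in turn.
Test x = 1: value = 1008 ≠ 0.
Test x = -1: value = 640 ≠ 0.
Test x = 2: value = 1000 ≠ 0.
Test x = -2: value = 324 ≠ 0.
Test x = 3: value = 864 ≠ 0.
Test x = -3: value = 0 ✓, so (x + 3) is a factor.
Synthetic division by (x + 3): bring down 1; 1(-3) - 5 = -8; (-8)(-3) - 59 = -35; (-35)(-3) + 189 = 294; 294(-3) + 882 = 0 → quotient x^3 - 8x^2 - 35x + 294, remainder 0.
Continue with the quotient x^3 - 8x^2 - 35x + 294 (candidates must divide 294; re-test x = -3 first in case it repeats).
Test x = -3: value = 300 ≠ 0.
Test x = 6: value = 12 ≠ 0.
Test x = -6: value = 0 ✓, so (x + 6) is a factor.
Synthetic division by (x + 6): bring down 1; 1(-6) - 8 = -14; (-14)(-6) - 35 = 49; 49(-6) + 294 = 0 → quotient x^2 - 14x + 49, remainder 0.
Solve the quadratic x^2 - 14x + 49 = 0: discriminant = (-14)^2 - 4(1)(49) = 196 - 196 = 0.
Discriminant = 0, so a double root: x = 14/2 = 7.
Collecting all roots found:

x = -6, x = -3, x = 7 (multiplicity 2)


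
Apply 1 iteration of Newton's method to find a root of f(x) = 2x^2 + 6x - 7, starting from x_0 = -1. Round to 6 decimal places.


Newton's method: x_(n+1) = x_n - f(x_n)/f'(x_n)
f(x) = 2x^2 + 6x - 7
f'(x) = 4x + 6

Iteration 1:
  f(-1.000000) = -11.000000
  f'(-1.000000) = 2.000000
  x_1 = -1.000000 - (-11.000000)/(2.000000) = 4.500000

x_1 = 4.500000


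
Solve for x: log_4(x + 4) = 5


Convert to exponential form: x + 4 = 4^5 = 1024
x = 1024 - 4 = 1020
Check: log_4(1020 + 4) = log_4(1024) = log_4(1024) = 5 ✓

x = 1020


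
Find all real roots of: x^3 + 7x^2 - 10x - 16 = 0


Let p(x) = x^3 + 7x^2 - 10x - 16. By the rational root theorem (leading coefficient 1), any rational root is an integer divisor of 16: try ±1, ±2, ... in turn.
Test x = 1: value = -18 ≠ 0.
Test x = -1: value = 0 ✓, so (x + 1) is a factor.
Synthetic division by (x + 1): bring down 1; 1(-1) + 7 = 6; 6(-1) - 10 = -16; (-16)(-1) - 16 = 0 → quotient x^2 + 6x - 16, remainder 0.
Solve the quadratic x^2 + 6x - 16 = 0: discriminant = 6^2 - 4(1)(-16) = 36 + 64 = 100.
sqrt(100) = 10, so x = (-6 ± 10)/2: x = 2 or x = -8.

x = -8, x = -1, x = 2


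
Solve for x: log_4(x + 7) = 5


Convert to exponential form: x + 7 = 4^5 = 1024
x = 1024 - 7 = 1017
Check: log_4(1017 + 7) = log_4(1024) = log_4(1024) = 5 ✓

x = 1017


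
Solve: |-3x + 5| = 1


An absolute value equation |expr| = 1 gives two cases:
Case 1: -3x + 5 = 1
  -3x = -4, so x = 4/3
Case 2: -3x + 5 = -1
  -3x = -6, so x = 2

x = 4/3, x = 2


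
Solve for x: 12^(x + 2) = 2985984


Express both sides with the same base.
2985984 = 12^6
Since the bases match, equate exponents: x + 2 = 6
So x = 6 - (2) = 4

x = 4


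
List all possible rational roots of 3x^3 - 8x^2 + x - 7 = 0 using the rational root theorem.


Rational root theorem: possible roots are ±p/q where:
  p divides the constant term (-7): p ∈ {1, 7}
  q divides the leading coefficient (3): q ∈ {1, 3}

All possible rational roots: -7, -7/3, -1, -1/3, 1/3, 1, 7/3, 7

-7, -7/3, -1, -1/3, 1/3, 1, 7/3, 7


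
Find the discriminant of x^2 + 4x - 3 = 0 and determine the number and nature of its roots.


For ax^2 + bx + c = 0, discriminant D = b^2 - 4ac
Here a = 1, b = 4, c = -3
D = (4)^2 - 4(1)(-3) = 16 + 12 = 28

D = 28 > 0 but not a perfect square
The equation has 2 distinct real irrational roots.

Discriminant = 28, 2 distinct real irrational roots


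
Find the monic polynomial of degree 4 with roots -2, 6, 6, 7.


A monic polynomial with roots -2, 6, 6, 7 is:
p(x) = (x + 2)(x - 6)(x - 6)(x - 7)
After multiplying by (x + 2): x + 2
After multiplying by (x - 6): x^2 - 4x - 12
After multiplying by (x - 6): x^3 - 10x^2 + 12x + 72
After multiplying by (x - 7): x^4 - 17x^3 + 82x^2 - 12x - 504

x^4 - 17x^3 + 82x^2 - 12x - 504


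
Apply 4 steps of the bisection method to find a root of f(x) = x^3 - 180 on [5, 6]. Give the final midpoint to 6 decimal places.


f(x) = x^3 - 180
f(5) = -55 < 0
f(6) = 36 > 0

Step 1: midpoint = (5.000000 + 6.000000)/2 = 5.500000
  f(5.500000) = -13.625000
  f(mid) < 0, so root is in [5.500000, 6.000000]

Step 2: midpoint = (5.500000 + 6.000000)/2 = 5.750000
  f(5.750000) = 10.109375
  f(mid) > 0, so root is in [5.500000, 5.750000]

Step 3: midpoint = (5.500000 + 5.750000)/2 = 5.625000
  f(5.625000) = -2.021484
  f(mid) < 0, so root is in [5.625000, 5.750000]

Step 4: midpoint = (5.625000 + 5.750000)/2 = 5.687500
  f(5.687500) = 3.977295
  f(mid) > 0, so root is in [5.625000, 5.687500]

midpoint = 5.687500


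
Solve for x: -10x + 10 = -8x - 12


Starting with: -10x + 10 = -8x - 12
Move all x terms to left: (-10 + 8)x = -12 - 10
Simplify: -2x = -22
Divide both sides by -2: x = 11

x = 11


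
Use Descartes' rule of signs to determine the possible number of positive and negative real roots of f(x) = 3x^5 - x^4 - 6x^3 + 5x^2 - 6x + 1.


Descartes' rule of signs:

For positive roots, count sign changes in f(x) = 3x^5 - x^4 - 6x^3 + 5x^2 - 6x + 1:
Signs of coefficients: +, -, -, +, -, +
Number of sign changes: 4
Possible positive real roots: 4, 2, 0

For negative roots, examine f(-x) = -3x^5 - x^4 + 6x^3 + 5x^2 + 6x + 1:
Signs of coefficients: -, -, +, +, +, +
Number of sign changes: 1
Possible negative real roots: 1

Positive roots: 4 or 2 or 0; Negative roots: 1


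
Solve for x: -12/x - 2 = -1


Subtract -2 from both sides: -12/x = 1
Multiply both sides by x: -12 = 1 * x
Divide by 1: x = -12

x = -12


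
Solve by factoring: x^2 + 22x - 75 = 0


We need two numbers that multiply to -75 and add to 22.
Those numbers are 25 and -3 (since 25 * (-3) = -75 and 25 + (-3) = 22).
So x^2 + 22x - 75 = (x + 25)(x - 3) = 0
Setting each factor to zero: x = -25 or x = 3

x = -25, x = 3


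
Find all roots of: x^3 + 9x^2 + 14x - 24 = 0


Let p(x) = x^3 + 9x^2 + 14x - 24. By the rational root theorem (leading coefficient 1), any rational root is an integer divisor of 24: try ±1, ±2, ... in turn.
Test x = 1: value = 0 ✓, so (x - 1) is a factor.
Synthetic division by (x - 1): bring down 1; 1(1) + 9 = 10; 10(1) + 14 = 24; 24(1) - 24 = 0 → quotient x^2 + 10x + 24, remainder 0.
Solve the quadratic x^2 + 10x + 24 = 0: discriminant = 10^2 - 4(1)(24) = 100 - 96 = 4.
sqrt(4) = 2, so x = (-10 ± 2)/2: x = -4 or x = -6.
Collecting all roots found:

x = -6, x = -4, x = 1


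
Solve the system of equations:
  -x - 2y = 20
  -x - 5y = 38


Using Cramer's rule:
Determinant D = (-1)(-5) - (-1)(-2) = 5 - 2 = 3
Dx = (20)(-5) - (38)(-2) = -100 + 76 = -24
Dy = (-1)(38) - (-1)(20) = -38 + 20 = -18
x = Dx/D = -24/3 = -8
y = Dy/D = -18/3 = -6

x = -8, y = -6


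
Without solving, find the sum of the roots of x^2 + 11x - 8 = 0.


By Vieta's formulas for ax^2 + bx + c = 0:
  Sum of roots = -b/a
  Product of roots = c/a

Here a = 1, b = 11, c = -8
Sum = -(11)/1 = -11
Product = -8/1 = -8

Sum = -11


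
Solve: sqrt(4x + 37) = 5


Square both sides: 4x + 37 = 5^2 = 25
4x = 25 - 37 = -12
x = -3
Check: sqrt(4*(-3) + 37) = sqrt(25) = 5 ✓

x = -3


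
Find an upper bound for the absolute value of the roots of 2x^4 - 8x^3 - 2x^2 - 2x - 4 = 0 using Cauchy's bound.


Cauchy's bound: all roots r satisfy |r| <= 1 + max(|a_i/a_n|) for i = 0,...,n-1
where a_n is the leading coefficient.

Coefficients: [2, -8, -2, -2, -4]
Leading coefficient a_n = 2
Ratios |a_i/a_n|: 4, 1, 1, 2
Maximum ratio: 4
Cauchy's bound: |r| <= 1 + 4 = 5

Upper bound = 5


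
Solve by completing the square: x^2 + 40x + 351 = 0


Start: x^2 + 40x + 351 = 0
Move constant: x^2 + 40x = -351
Half of 40 is 20, squared is 400
Add 400 to both sides: x^2 + 40x + 400 = 49
(x + 20)^2 = 49
x + 20 = ±7
x = -20 + 7 = -13 or x = -20 - 7 = -27

x = -27, x = -13


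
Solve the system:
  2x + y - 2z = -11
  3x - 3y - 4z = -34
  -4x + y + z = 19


Using Cramer's rule. Expand each determinant along the first row.
D  = 2*[(-3)*1 - (-4)*1] - 1*[3*1 - (-4)*(-4)] + (-2)*[3*1 - (-3)*(-4)]
  = 2*(1) - 1*(-13) + (-2)*(-9) = 33
Dx = (-11)*[(-3)*1 - (-4)*1] - 1*[(-34)*1 - (-4)*19] + (-2)*[(-34)*1 - (-3)*19]
  = (-11)*(1) - 1*(42) + (-2)*(23) = -99
Dy = 2*[(-34)*1 - (-4)*19] - (-11)*[3*1 - (-4)*(-4)] + (-2)*[3*19 - (-34)*(-4)]
  = 2*(42) - (-11)*(-13) + (-2)*(-79) = 99
Dz = 2*[(-3)*19 - (-34)*1] - 1*[3*19 - (-34)*(-4)] + (-11)*[3*1 - (-3)*(-4)]
  = 2*(-23) - 1*(-79) + (-11)*(-9) = 132
x = Dx/D = -99/33 = -3, y = Dy/D = 99/33 = 3, z = Dz/D = 132/33 = 4
Check eq1: (2)(-3) + (1)(3) + (-2)(4) = -11 = -11 ✓
Check eq2: (3)(-3) + (-3)(3) + (-4)(4) = -34 = -34 ✓
Check eq3: (-4)(-3) + (1)(3) + (1)(4) = 19 = 19 ✓

x = -3, y = 3, z = 4


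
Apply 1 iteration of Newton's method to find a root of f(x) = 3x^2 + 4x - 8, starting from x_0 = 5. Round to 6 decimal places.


Newton's method: x_(n+1) = x_n - f(x_n)/f'(x_n)
f(x) = 3x^2 + 4x - 8
f'(x) = 6x + 4

Iteration 1:
  f(5.000000) = 87.000000
  f'(5.000000) = 34.000000
  x_1 = 5.000000 - (87.000000)/(34.000000) = 2.441176

x_1 = 2.441176


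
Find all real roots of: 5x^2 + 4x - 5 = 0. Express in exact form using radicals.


Using the quadratic formula: x = (-b ± sqrt(b^2 - 4ac)) / (2a)
Here a = 5, b = 4, c = -5
Discriminant = b^2 - 4ac = 4^2 - 4(5)(-5) = 16 + 100 = 116
Since discriminant = 116 > 0, there are two real roots.
x = (-4 ± 2*sqrt(29)) / 10
Simplifying: x = (-2 ± sqrt(29)) / 5
Numerically: x ≈ 0.6770 or x ≈ -1.4770

x = (-2 + sqrt(29)) / 5 or x = (-2 - sqrt(29)) / 5


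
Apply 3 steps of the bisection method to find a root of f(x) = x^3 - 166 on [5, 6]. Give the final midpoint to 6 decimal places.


f(x) = x^3 - 166
f(5) = -41 < 0
f(6) = 50 > 0

Step 1: midpoint = (5.000000 + 6.000000)/2 = 5.500000
  f(5.500000) = 0.375000
  f(mid) > 0, so root is in [5.000000, 5.500000]

Step 2: midpoint = (5.000000 + 5.500000)/2 = 5.250000
  f(5.250000) = -21.296875
  f(mid) < 0, so root is in [5.250000, 5.500000]

Step 3: midpoint = (5.250000 + 5.500000)/2 = 5.375000
  f(5.375000) = -10.712891
  f(mid) < 0, so root is in [5.375000, 5.500000]

midpoint = 5.375000


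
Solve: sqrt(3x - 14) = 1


Square both sides: 3x - 14 = 1^2 = 1
3x = 1 + 14 = 15
x = 5
Check: sqrt(3*5 - 14) = sqrt(1) = 1 ✓

x = 5


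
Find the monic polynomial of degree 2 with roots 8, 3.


A monic polynomial with roots 8, 3 is:
p(x) = (x - 8)(x - 3)
After multiplying by (x - 8): x - 8
After multiplying by (x - 3): x^2 - 11x + 24

x^2 - 11x + 24


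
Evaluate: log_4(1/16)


We need the exponent such that 4^? = 1/16
4^(-2) = 1/4^2 = 1/16
Therefore log_4(1/16) = -2

-2


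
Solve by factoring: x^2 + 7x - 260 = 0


We need two numbers that multiply to -260 and add to 7.
Those numbers are -13 and 20 (since (-13) * 20 = -260 and (-13) + 20 = 7).
So x^2 + 7x - 260 = (x - 13)(x + 20) = 0
Setting each factor to zero: x = 13 or x = -20

x = -20, x = 13


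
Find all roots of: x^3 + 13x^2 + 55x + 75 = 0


Let p(x) = x^3 + 13x^2 + 55x + 75. By the rational root theorem (leading coefficient 1), any rational root is an integer divisor of 75: try ±1, ±2, ... in turn.
Test x = 1: value = 144 ≠ 0.
Test x = -1: value = 32 ≠ 0.
Test x = 3: value = 384 ≠ 0.
Test x = -3: value = 0 ✓, so (x + 3) is a factor.
Synthetic division by (x + 3): bring down 1; 1(-3) + 13 = 10; 10(-3) + 55 = 25; 25(-3) + 75 = 0 → quotient x^2 + 10x + 25, remainder 0.
Solve the quadratic x^2 + 10x + 25 = 0: discriminant = 10^2 - 4(1)(25) = 100 - 100 = 0.
Discriminant = 0, so a double root: x = -10/2 = -5.
Collecting all roots found:

x = -5 (multiplicity 2), x = -3


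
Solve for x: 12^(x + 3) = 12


Express both sides with the same base.
12 = 12^1
Since the bases match, equate exponents: x + 3 = 1
So x = 1 - (3) = -2

x = -2


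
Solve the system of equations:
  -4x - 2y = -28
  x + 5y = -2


Using Cramer's rule:
Determinant D = (-4)(5) - (1)(-2) = -20 + 2 = -18
Dx = (-28)(5) - (-2)(-2) = -140 - 4 = -144
Dy = (-4)(-2) - (1)(-28) = 8 + 28 = 36
x = Dx/D = -144/-18 = 8
y = Dy/D = 36/-18 = -2

x = 8, y = -2


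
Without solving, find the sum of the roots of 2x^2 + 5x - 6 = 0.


By Vieta's formulas for ax^2 + bx + c = 0:
  Sum of roots = -b/a
  Product of roots = c/a

Here a = 2, b = 5, c = -6
Sum = -(5)/2 = -5/2
Product = -6/2 = -3

Sum = -5/2


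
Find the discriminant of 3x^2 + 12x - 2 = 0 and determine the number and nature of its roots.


For ax^2 + bx + c = 0, discriminant D = b^2 - 4ac
Here a = 3, b = 12, c = -2
D = (12)^2 - 4(3)(-2) = 144 + 24 = 168

D = 168 > 0 but not a perfect square
The equation has 2 distinct real irrational roots.

Discriminant = 168, 2 distinct real irrational roots


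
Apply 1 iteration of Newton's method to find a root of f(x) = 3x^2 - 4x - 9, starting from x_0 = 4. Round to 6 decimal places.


Newton's method: x_(n+1) = x_n - f(x_n)/f'(x_n)
f(x) = 3x^2 - 4x - 9
f'(x) = 6x - 4

Iteration 1:
  f(4.000000) = 23.000000
  f'(4.000000) = 20.000000
  x_1 = 4.000000 - (23.000000)/(20.000000) = 2.850000

x_1 = 2.850000


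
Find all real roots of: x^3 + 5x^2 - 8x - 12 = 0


Let p(x) = x^3 + 5x^2 - 8x - 12. By the rational root theorem (leading coefficient 1), any rational root is an integer divisor of 12: try ±1, ±2, ... in turn.
Test x = 1: value = -14 ≠ 0.
Test x = -1: value = 0 ✓, so (x + 1) is a factor.
Synthetic division by (x + 1): bring down 1; 1(-1) + 5 = 4; 4(-1) - 8 = -12; (-12)(-1) - 12 = 0 → quotient x^2 + 4x - 12, remainder 0.
Solve the quadratic x^2 + 4x - 12 = 0: discriminant = 4^2 - 4(1)(-12) = 16 + 48 = 64.
sqrt(64) = 8, so x = (-4 ± 8)/2: x = 2 or x = -6.

x = -6, x = -1, x = 2


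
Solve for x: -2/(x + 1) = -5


Multiply both sides by (x + 1): -2 = -5(x + 1)
Distribute: -2 = -5x - 5
-5x = -2 + 5 = 3
x = -3/5

x = -3/5


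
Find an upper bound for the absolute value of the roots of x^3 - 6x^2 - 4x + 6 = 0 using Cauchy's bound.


Cauchy's bound: all roots r satisfy |r| <= 1 + max(|a_i/a_n|) for i = 0,...,n-1
where a_n is the leading coefficient.

Coefficients: [1, -6, -4, 6]
Leading coefficient a_n = 1
Ratios |a_i/a_n|: 6, 4, 6
Maximum ratio: 6
Cauchy's bound: |r| <= 1 + 6 = 7

Upper bound = 7


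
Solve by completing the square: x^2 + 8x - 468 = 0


Start: x^2 + 8x - 468 = 0
Move constant: x^2 + 8x = 468
Half of 8 is 4, squared is 16
Add 16 to both sides: x^2 + 8x + 16 = 484
(x + 4)^2 = 484
x + 4 = ±22
x = -4 + 22 = 18 or x = -4 - 22 = -26

x = -26, x = 18


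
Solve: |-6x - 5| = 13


An absolute value equation |expr| = 13 gives two cases:
Case 1: -6x - 5 = 13
  -6x = 18, so x = -3
Case 2: -6x - 5 = -13
  -6x = -8, so x = 4/3

x = -3, x = 4/3


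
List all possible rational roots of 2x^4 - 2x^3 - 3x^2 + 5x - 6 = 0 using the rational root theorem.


Rational root theorem: possible roots are ±p/q where:
  p divides the constant term (-6): p ∈ {1, 2, 3, 6}
  q divides the leading coefficient (2): q ∈ {1, 2}

All possible rational roots: -6, -3, -2, -3/2, -1, -1/2, 1/2, 1, 3/2, 2, 3, 6

-6, -3, -2, -3/2, -1, -1/2, 1/2, 1, 3/2, 2, 3, 6


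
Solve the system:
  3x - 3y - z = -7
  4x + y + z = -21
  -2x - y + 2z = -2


Using Cramer's rule. Expand each determinant along the first row.
D  = 3*[1*2 - 1*(-1)] - (-3)*[4*2 - 1*(-2)] + (-1)*[4*(-1) - 1*(-2)]
  = 3*(3) - (-3)*(10) + (-1)*(-2) = 41
Dx = (-7)*[1*2 - 1*(-1)] - (-3)*[(-21)*2 - 1*(-2)] + (-1)*[(-21)*(-1) - 1*(-2)]
  = (-7)*(3) - (-3)*(-40) + (-1)*(23) = -164
Dy = 3*[(-21)*2 - 1*(-2)] - (-7)*[4*2 - 1*(-2)] + (-1)*[4*(-2) - (-21)*(-2)]
  = 3*(-40) - (-7)*(10) + (-1)*(-50) = 0
Dz = 3*[1*(-2) - (-21)*(-1)] - (-3)*[4*(-2) - (-21)*(-2)] + (-7)*[4*(-1) - 1*(-2)]
  = 3*(-23) - (-3)*(-50) + (-7)*(-2) = -205
x = Dx/D = -164/41 = -4, y = Dy/D = 0/41 = 0, z = Dz/D = -205/41 = -5
Check eq1: (3)(-4) + (-3)(0) + (-1)(-5) = -7 = -7 ✓
Check eq2: (4)(-4) + (1)(0) + (1)(-5) = -21 = -21 ✓
Check eq3: (-2)(-4) + (-1)(0) + (2)(-5) = -2 = -2 ✓

x = -4, y = 0, z = -5


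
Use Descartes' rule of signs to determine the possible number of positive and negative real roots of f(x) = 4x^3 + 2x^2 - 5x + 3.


Descartes' rule of signs:

For positive roots, count sign changes in f(x) = 4x^3 + 2x^2 - 5x + 3:
Signs of coefficients: +, +, -, +
Number of sign changes: 2
Possible positive real roots: 2, 0

For negative roots, examine f(-x) = -4x^3 + 2x^2 + 5x + 3:
Signs of coefficients: -, +, +, +
Number of sign changes: 1
Possible negative real roots: 1

Positive roots: 2 or 0; Negative roots: 1


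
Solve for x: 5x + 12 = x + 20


Starting with: 5x + 12 = x + 20
Move all x terms to left: (5 - 1)x = 20 - 12
Simplify: 4x = 8
Divide both sides by 4: x = 2

x = 2


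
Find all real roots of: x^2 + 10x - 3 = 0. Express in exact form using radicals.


Using the quadratic formula: x = (-b ± sqrt(b^2 - 4ac)) / (2a)
Here a = 1, b = 10, c = -3
Discriminant = b^2 - 4ac = 10^2 - 4(1)(-3) = 100 + 12 = 112
Since discriminant = 112 > 0, there are two real roots.
x = (-10 ± 4*sqrt(7)) / 2
Simplifying: x = -5 ± 2*sqrt(7)
Numerically: x ≈ 0.2915 or x ≈ -10.2915

x = -5 + 2*sqrt(7) or x = -5 - 2*sqrt(7)


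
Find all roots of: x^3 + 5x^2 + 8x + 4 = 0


Let p(x) = x^3 + 5x^2 + 8x + 4. By the rational root theorem (leading coefficient 1), any rational root is an integer divisor of 4: try ±1, ±2, ... in turn.
Test x = 1: value = 18 ≠ 0.
Test x = -1: value = 0 ✓, so (x + 1) is a factor.
Synthetic division by (x + 1): bring down 1; 1(-1) + 5 = 4; 4(-1) + 8 = 4; 4(-1) + 4 = 0 → quotient x^2 + 4x + 4, remainder 0.
Solve the quadratic x^2 + 4x + 4 = 0: discriminant = 4^2 - 4(1)(4) = 16 - 16 = 0.
Discriminant = 0, so a double root: x = -4/2 = -2.
Collecting all roots found:

x = -2 (multiplicity 2), x = -1


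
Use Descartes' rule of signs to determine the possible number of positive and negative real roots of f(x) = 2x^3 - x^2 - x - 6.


Descartes' rule of signs:

For positive roots, count sign changes in f(x) = 2x^3 - x^2 - x - 6:
Signs of coefficients: +, -, -, -
Number of sign changes: 1
Possible positive real roots: 1

For negative roots, examine f(-x) = -2x^3 - x^2 + x - 6:
Signs of coefficients: -, -, +, -
Number of sign changes: 2
Possible negative real roots: 2, 0

Positive roots: 1; Negative roots: 2 or 0


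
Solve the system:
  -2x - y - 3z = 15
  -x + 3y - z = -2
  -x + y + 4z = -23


Using Cramer's rule. Expand each determinant along the first row.
D  = (-2)*[3*4 - (-1)*1] - (-1)*[(-1)*4 - (-1)*(-1)] + (-3)*[(-1)*1 - 3*(-1)]
  = (-2)*(13) - (-1)*(-5) + (-3)*(2) = -37
Dx = 15*[3*4 - (-1)*1] - (-1)*[(-2)*4 - (-1)*(-23)] + (-3)*[(-2)*1 - 3*(-23)]
  = 15*(13) - (-1)*(-31) + (-3)*(67) = -37
Dy = (-2)*[(-2)*4 - (-1)*(-23)] - 15*[(-1)*4 - (-1)*(-1)] + (-3)*[(-1)*(-23) - (-2)*(-1)]
  = (-2)*(-31) - 15*(-5) + (-3)*(21) = 74
Dz = (-2)*[3*(-23) - (-2)*1] - (-1)*[(-1)*(-23) - (-2)*(-1)] + 15*[(-1)*1 - 3*(-1)]
  = (-2)*(-67) - (-1)*(21) + 15*(2) = 185
x = Dx/D = -37/-37 = 1, y = Dy/D = 74/-37 = -2, z = Dz/D = 185/-37 = -5
Check eq1: (-2)(1) + (-1)(-2) + (-3)(-5) = 15 = 15 ✓
Check eq2: (-1)(1) + (3)(-2) + (-1)(-5) = -2 = -2 ✓
Check eq3: (-1)(1) + (1)(-2) + (4)(-5) = -23 = -23 ✓

x = 1, y = -2, z = -5


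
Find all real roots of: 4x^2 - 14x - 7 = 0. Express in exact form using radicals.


Using the quadratic formula: x = (-b ± sqrt(b^2 - 4ac)) / (2a)
Here a = 4, b = -14, c = -7
Discriminant = b^2 - 4ac = (-14)^2 - 4(4)(-7) = 196 + 112 = 308
Since discriminant = 308 > 0, there are two real roots.
x = (14 ± 2*sqrt(77)) / 8
Simplifying: x = (7 ± sqrt(77)) / 4
Numerically: x ≈ 3.9437 or x ≈ -0.4437

x = (7 + sqrt(77)) / 4 or x = (7 - sqrt(77)) / 4


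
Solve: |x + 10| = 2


An absolute value equation |expr| = 2 gives two cases:
Case 1: x + 10 = 2
  x = -8, so x = -8
Case 2: x + 10 = -2
  x = -12, so x = -12

x = -12, x = -8


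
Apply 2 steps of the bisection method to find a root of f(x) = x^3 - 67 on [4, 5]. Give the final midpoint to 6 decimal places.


f(x) = x^3 - 67
f(4) = -3 < 0
f(5) = 58 > 0

Step 1: midpoint = (4.000000 + 5.000000)/2 = 4.500000
  f(4.500000) = 24.125000
  f(mid) > 0, so root is in [4.000000, 4.500000]

Step 2: midpoint = (4.000000 + 4.500000)/2 = 4.250000
  f(4.250000) = 9.765625
  f(mid) > 0, so root is in [4.000000, 4.250000]

midpoint = 4.250000


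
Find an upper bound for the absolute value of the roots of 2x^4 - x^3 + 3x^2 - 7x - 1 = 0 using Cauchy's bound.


Cauchy's bound: all roots r satisfy |r| <= 1 + max(|a_i/a_n|) for i = 0,...,n-1
where a_n is the leading coefficient.

Coefficients: [2, -1, 3, -7, -1]
Leading coefficient a_n = 2
Ratios |a_i/a_n|: 1/2, 3/2, 7/2, 1/2
Maximum ratio: 7/2
Cauchy's bound: |r| <= 1 + 7/2 = 9/2

Upper bound = 9/2


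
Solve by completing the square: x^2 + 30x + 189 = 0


Start: x^2 + 30x + 189 = 0
Move constant: x^2 + 30x = -189
Half of 30 is 15, squared is 225
Add 225 to both sides: x^2 + 30x + 225 = 36
(x + 15)^2 = 36
x + 15 = ±6
x = -15 + 6 = -9 or x = -15 - 6 = -21

x = -21, x = -9


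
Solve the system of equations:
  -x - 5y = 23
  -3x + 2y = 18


Using Cramer's rule:
Determinant D = (-1)(2) - (-3)(-5) = -2 - 15 = -17
Dx = (23)(2) - (18)(-5) = 46 + 90 = 136
Dy = (-1)(18) - (-3)(23) = -18 + 69 = 51
x = Dx/D = 136/-17 = -8
y = Dy/D = 51/-17 = -3

x = -8, y = -3


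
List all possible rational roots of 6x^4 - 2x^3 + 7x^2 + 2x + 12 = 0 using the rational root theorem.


Rational root theorem: possible roots are ±p/q where:
  p divides the constant term (12): p ∈ {1, 2, 3, 4, 6, 12}
  q divides the leading coefficient (6): q ∈ {1, 2, 3, 6}

All possible rational roots: -12, -6, -4, -3, -2, -3/2, -4/3, -1, -2/3, -1/2, -1/3, -1/6, 1/6, 1/3, 1/2, 2/3, 1, 4/3, 3/2, 2, 3, 4, 6, 12

-12, -6, -4, -3, -2, -3/2, -4/3, -1, -2/3, -1/2, -1/3, -1/6, 1/6, 1/3, 1/2, 2/3, 1, 4/3, 3/2, 2, 3, 4, 6, 12


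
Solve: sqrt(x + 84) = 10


Square both sides: x + 84 = 10^2 = 100
x = 100 - 84 = 16
x = 16
Check: sqrt(1*16 + 84) = sqrt(100) = 10 ✓

x = 16


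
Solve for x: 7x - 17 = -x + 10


Starting with: 7x - 17 = -x + 10
Move all x terms to left: (7 + 1)x = 10 + 17
Simplify: 8x = 27
Divide both sides by 8: x = 27/8

x = 27/8


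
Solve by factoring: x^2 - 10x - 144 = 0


We need two numbers that multiply to -144 and add to -10.
Those numbers are 8 and -18 (since 8 * (-18) = -144 and 8 + (-18) = -10).
So x^2 - 10x - 144 = (x + 8)(x - 18) = 0
Setting each factor to zero: x = -8 or x = 18

x = -8, x = 18


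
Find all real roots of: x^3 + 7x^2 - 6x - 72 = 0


Let p(x) = x^3 + 7x^2 - 6x - 72. By the rational root theorem (leading coefficient 1), any rational root is an integer divisor of 72: try ±1, ±2, ... in turn.
Test x = 1: value = -70 ≠ 0.
Test x = -1: value = -60 ≠ 0.
Test x = 2: value = -48 ≠ 0.
Test x = -2: value = -40 ≠ 0.
Test x = 3: value = 0 ✓, so (x - 3) is a factor.
Synthetic division by (x - 3): bring down 1; 1(3) + 7 = 10; 10(3) - 6 = 24; 24(3) - 72 = 0 → quotient x^2 + 10x + 24, remainder 0.
Solve the quadratic x^2 + 10x + 24 = 0: discriminant = 10^2 - 4(1)(24) = 100 - 96 = 4.
sqrt(4) = 2, so x = (-10 ± 2)/2: x = -4 or x = -6.

x = -6, x = -4, x = 3


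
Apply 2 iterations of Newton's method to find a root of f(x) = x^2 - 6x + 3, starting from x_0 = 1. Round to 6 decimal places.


Newton's method: x_(n+1) = x_n - f(x_n)/f'(x_n)
f(x) = x^2 - 6x + 3
f'(x) = 2x - 6

Iteration 1:
  f(1.000000) = -2.000000
  f'(1.000000) = -4.000000
  x_1 = 1.000000 - (-2.000000)/(-4.000000) = 0.500000

Iteration 2:
  f(0.500000) = 0.250000
  f'(0.500000) = -5.000000
  x_2 = 0.500000 - (0.250000)/(-5.000000) = 0.550000

x_2 = 0.550000


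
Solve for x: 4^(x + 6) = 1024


Express both sides with the same base.
1024 = 4^5
Since the bases match, equate exponents: x + 6 = 5
So x = 5 - (6) = -1

x = -1


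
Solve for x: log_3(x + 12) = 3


Convert to exponential form: x + 12 = 3^3 = 27
x = 27 - 12 = 15
Check: log_3(15 + 12) = log_3(27) = log_3(27) = 3 ✓

x = 15


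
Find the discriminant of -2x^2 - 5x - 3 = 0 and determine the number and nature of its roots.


For ax^2 + bx + c = 0, discriminant D = b^2 - 4ac
Here a = -2, b = -5, c = -3
D = (-5)^2 - 4(-2)(-3) = 25 - 24 = 1

D = 1 > 0 and is a perfect square (sqrt = 1)
The equation has 2 distinct real rational roots.

Discriminant = 1, 2 distinct real rational roots


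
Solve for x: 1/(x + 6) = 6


Multiply both sides by (x + 6): 1 = 6(x + 6)
Distribute: 1 = 6x + 36
6x = 1 - 36 = -35
x = -35/6

x = -35/6


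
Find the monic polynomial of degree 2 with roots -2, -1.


A monic polynomial with roots -2, -1 is:
p(x) = (x + 2)(x + 1)
After multiplying by (x + 2): x + 2
After multiplying by (x + 1): x^2 + 3x + 2

x^2 + 3x + 2


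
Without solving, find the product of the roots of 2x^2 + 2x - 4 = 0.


By Vieta's formulas for ax^2 + bx + c = 0:
  Sum of roots = -b/a
  Product of roots = c/a

Here a = 2, b = 2, c = -4
Sum = -(2)/2 = -1
Product = -4/2 = -2

Product = -2


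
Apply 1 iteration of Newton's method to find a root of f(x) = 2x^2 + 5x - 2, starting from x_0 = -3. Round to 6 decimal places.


Newton's method: x_(n+1) = x_n - f(x_n)/f'(x_n)
f(x) = 2x^2 + 5x - 2
f'(x) = 4x + 5

Iteration 1:
  f(-3.000000) = 1.000000
  f'(-3.000000) = -7.000000
  x_1 = -3.000000 - (1.000000)/(-7.000000) = -2.857143

x_1 = -2.857143


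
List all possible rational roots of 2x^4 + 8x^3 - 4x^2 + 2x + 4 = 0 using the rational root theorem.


Rational root theorem: possible roots are ±p/q where:
  p divides the constant term (4): p ∈ {1, 2, 4}
  q divides the leading coefficient (2): q ∈ {1, 2}

All possible rational roots: -4, -2, -1, -1/2, 1/2, 1, 2, 4

-4, -2, -1, -1/2, 1/2, 1, 2, 4


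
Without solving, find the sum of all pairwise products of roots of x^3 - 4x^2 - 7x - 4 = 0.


By Vieta's formulas for x^3 + bx^2 + cx + d = 0:
  r1 + r2 + r3 = -b/a = 4
  r1*r2 + r1*r3 + r2*r3 = c/a = -7
  r1*r2*r3 = -d/a = 4


Sum of pairwise products = -7


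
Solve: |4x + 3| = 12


An absolute value equation |expr| = 12 gives two cases:
Case 1: 4x + 3 = 12
  4x = 9, so x = 9/4
Case 2: 4x + 3 = -12
  4x = -15, so x = -15/4

x = -15/4, x = 9/4


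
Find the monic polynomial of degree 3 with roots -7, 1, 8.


A monic polynomial with roots -7, 1, 8 is:
p(x) = (x + 7)(x - 1)(x - 8)
After multiplying by (x + 7): x + 7
After multiplying by (x - 1): x^2 + 6x - 7
After multiplying by (x - 8): x^3 - 2x^2 - 55x + 56

x^3 - 2x^2 - 55x + 56


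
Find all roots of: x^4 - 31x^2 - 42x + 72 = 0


Let p(x) = x^4 - 31x^2 - 42x + 72. By the rational root theorem (leading coefficient 1), any rational root is an integer divisor of 72: try ±1, ±2, ... in turn.
Test x = 1: value = 0 ✓, so (x - 1) is a factor.
Synthetic division by (x - 1): bring down 1; 1(1) + 0 = 1; 1(1) - 31 = -30; (-30)(1) - 42 = -72; (-72)(1) + 72 = 0 → quotient x^3 + x^2 - 30x - 72, remainder 0.
Continue with the quotient x^3 + x^2 - 30x - 72 (candidates must divide 72; re-test x = 1 first in case it repeats).
Test x = 1: value = -100 ≠ 0.
Test x = -1: value = -42 ≠ 0.
Test x = 2: value = -120 ≠ 0.
Test x = -2: value = -16 ≠ 0.
Test x = 3: value = -126 ≠ 0.
Test x = -3: value = 0 ✓, so (x + 3) is a factor.
Synthetic division by (x + 3): bring down 1; 1(-3) + 1 = -2; (-2)(-3) - 30 = -24; (-24)(-3) - 72 = 0 → quotient x^2 - 2x - 24, remainder 0.
Solve the quadratic x^2 - 2x - 24 = 0: discriminant = (-2)^2 - 4(1)(-24) = 4 + 96 = 100.
sqrt(100) = 10, so x = (2 ± 10)/2: x = 6 or x = -4.
Collecting all roots found:

x = -4, x = -3, x = 1, x = 6


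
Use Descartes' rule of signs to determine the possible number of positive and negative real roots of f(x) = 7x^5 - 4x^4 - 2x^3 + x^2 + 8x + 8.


Descartes' rule of signs:

For positive roots, count sign changes in f(x) = 7x^5 - 4x^4 - 2x^3 + x^2 + 8x + 8:
Signs of coefficients: +, -, -, +, +, +
Number of sign changes: 2
Possible positive real roots: 2, 0

For negative roots, examine f(-x) = -7x^5 - 4x^4 + 2x^3 + x^2 - 8x + 8:
Signs of coefficients: -, -, +, +, -, +
Number of sign changes: 3
Possible negative real roots: 3, 1

Positive roots: 2 or 0; Negative roots: 3 or 1


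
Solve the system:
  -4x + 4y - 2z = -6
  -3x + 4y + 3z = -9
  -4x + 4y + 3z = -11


Using Cramer's rule. Expand each determinant along the first row.
D  = (-4)*[4*3 - 3*4] - 4*[(-3)*3 - 3*(-4)] + (-2)*[(-3)*4 - 4*(-4)]
  = (-4)*(0) - 4*(3) + (-2)*(4) = -20
Dx = (-6)*[4*3 - 3*4] - 4*[(-9)*3 - 3*(-11)] + (-2)*[(-9)*4 - 4*(-11)]
  = (-6)*(0) - 4*(6) + (-2)*(8) = -40
Dy = (-4)*[(-9)*3 - 3*(-11)] - (-6)*[(-3)*3 - 3*(-4)] + (-2)*[(-3)*(-11) - (-9)*(-4)]
  = (-4)*(6) - (-6)*(3) + (-2)*(-3) = 0
Dz = (-4)*[4*(-11) - (-9)*4] - 4*[(-3)*(-11) - (-9)*(-4)] + (-6)*[(-3)*4 - 4*(-4)]
  = (-4)*(-8) - 4*(-3) + (-6)*(4) = 20
x = Dx/D = -40/-20 = 2, y = Dy/D = 0/-20 = 0, z = Dz/D = 20/-20 = -1
Check eq1: (-4)(2) + (4)(0) + (-2)(-1) = -6 = -6 ✓
Check eq2: (-3)(2) + (4)(0) + (3)(-1) = -9 = -9 ✓
Check eq3: (-4)(2) + (4)(0) + (3)(-1) = -11 = -11 ✓

x = 2, y = 0, z = -1


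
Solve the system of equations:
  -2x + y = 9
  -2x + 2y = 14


Using Cramer's rule:
Determinant D = (-2)(2) - (-2)(1) = -4 + 2 = -2
Dx = (9)(2) - (14)(1) = 18 - 14 = 4
Dy = (-2)(14) - (-2)(9) = -28 + 18 = -10
x = Dx/D = 4/-2 = -2
y = Dy/D = -10/-2 = 5

x = -2, y = 5


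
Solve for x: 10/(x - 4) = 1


Multiply both sides by (x - 4): 10 = 1(x - 4)
Distribute: 10 = x - 4
x = 10 + 4 = 14
x = 14

x = 14


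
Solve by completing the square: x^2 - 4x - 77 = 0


Start: x^2 - 4x - 77 = 0
Move constant: x^2 - 4x = 77
Half of -4 is -2, squared is 4
Add 4 to both sides: x^2 - 4x + 4 = 81
(x - 2)^2 = 81
x - 2 = ±9
x = 2 + 9 = 11 or x = 2 - 9 = -7

x = -7, x = 11


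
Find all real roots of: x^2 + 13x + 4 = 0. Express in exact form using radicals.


Using the quadratic formula: x = (-b ± sqrt(b^2 - 4ac)) / (2a)
Here a = 1, b = 13, c = 4
Discriminant = b^2 - 4ac = 13^2 - 4(1)(4) = 169 - 16 = 153
Since discriminant = 153 > 0, there are two real roots.
x = (-13 ± 3*sqrt(17)) / 2
Numerically: x ≈ -0.3153 or x ≈ -12.6847

x = (-13 + 3*sqrt(17)) / 2 or x = (-13 - 3*sqrt(17)) / 2


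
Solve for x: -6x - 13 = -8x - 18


Starting with: -6x - 13 = -8x - 18
Move all x terms to left: (-6 + 8)x = -18 + 13
Simplify: 2x = -5
Divide both sides by 2: x = -5/2

x = -5/2


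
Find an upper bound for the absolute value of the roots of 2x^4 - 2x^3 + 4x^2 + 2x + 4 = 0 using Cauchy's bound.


Cauchy's bound: all roots r satisfy |r| <= 1 + max(|a_i/a_n|) for i = 0,...,n-1
where a_n is the leading coefficient.

Coefficients: [2, -2, 4, 2, 4]
Leading coefficient a_n = 2
Ratios |a_i/a_n|: 1, 2, 1, 2
Maximum ratio: 2
Cauchy's bound: |r| <= 1 + 2 = 3

Upper bound = 3


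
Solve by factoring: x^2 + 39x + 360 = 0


We need two numbers that multiply to 360 and add to 39.
Those numbers are 24 and 15 (since 24 * 15 = 360 and 24 + 15 = 39).
So x^2 + 39x + 360 = (x + 24)(x + 15) = 0
Setting each factor to zero: x = -24 or x = -15

x = -24, x = -15
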